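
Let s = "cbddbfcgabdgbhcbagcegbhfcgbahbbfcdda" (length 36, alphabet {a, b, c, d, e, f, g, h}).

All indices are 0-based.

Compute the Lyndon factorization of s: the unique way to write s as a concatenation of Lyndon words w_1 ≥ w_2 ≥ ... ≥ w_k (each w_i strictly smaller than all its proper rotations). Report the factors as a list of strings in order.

["c", "bddbfcg", "abdgbhcbagcegbhfcgbahbbfcdd", "a"]

emit factor 1: 'c' (i=0, period=1)
emit factor 2: 'bddbfcg' (i=1, period=7)
emit factor 3: 'abdgbhcbagcegbhfcgbahbbfcdd' (i=8, period=27)
emit factor 4: 'a' (i=35, period=1)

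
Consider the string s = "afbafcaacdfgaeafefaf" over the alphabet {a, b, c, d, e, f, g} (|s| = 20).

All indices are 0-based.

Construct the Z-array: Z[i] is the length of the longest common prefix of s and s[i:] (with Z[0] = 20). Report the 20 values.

[20, 0, 0, 2, 0, 0, 1, 1, 0, 0, 0, 0, 1, 0, 2, 0, 0, 0, 2, 0]

Z[0]=20
i=1: i≥r, start 0; Z[1]=0
i=2: i≥r, start 0; Z[2]=0
i=3: i≥r, start 0; Z[3]=2 grow→box=[3,5)
i=4: min(r-i=1, Z[1]=0)=0; Z[4]=0
i=5: i≥r, start 0; Z[5]=0
i=6: i≥r, start 0; Z[6]=1 grow→box=[6,7)
i=7: i≥r, start 0; Z[7]=1 grow→box=[7,8)
i=8: i≥r, start 0; Z[8]=0
i=9: i≥r, start 0; Z[9]=0
i=10: i≥r, start 0; Z[10]=0
i=11: i≥r, start 0; Z[11]=0
i=12: i≥r, start 0; Z[12]=1 grow→box=[12,13)
i=13: i≥r, start 0; Z[13]=0
i=14: i≥r, start 0; Z[14]=2 grow→box=[14,16)
i=15: min(r-i=1, Z[1]=0)=0; Z[15]=0
i=16: i≥r, start 0; Z[16]=0
i=17: i≥r, start 0; Z[17]=0
i=18: i≥r, start 0; Z[18]=2 grow→box=[18,20)
i=19: min(r-i=1, Z[1]=0)=0; Z[19]=0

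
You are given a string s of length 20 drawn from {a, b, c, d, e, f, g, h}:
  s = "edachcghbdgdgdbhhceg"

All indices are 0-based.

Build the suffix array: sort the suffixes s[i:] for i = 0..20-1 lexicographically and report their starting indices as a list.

rank→(start, suffix):
  0 → (2, 'achcghbdgdgdbhhceg')
  1 → (8, 'bdgdgdbhhceg')
  2 → (14, 'bhhceg')
  3 → (17, 'ceg')
  4 → (5, 'cghbdgdgdbhhceg')
  5 → (3, 'chcghbdgdgdbhhceg')
  6 → (1, 'dachcghbdgdgdbhhceg')
  7 → (13, 'dbhhceg')
  8 → (11, 'dgdbhhceg')
  9 → (9, 'dgdgdbhhceg')
  10 → (0, 'edachcghbdgdgdbhhceg')
  11 → (18, 'eg')
  12 → (19, 'g')
  13 → (12, 'gdbhhceg')
  14 → (10, 'gdgdbhhceg')
  15 → (6, 'ghbdgdgdbhhceg')
  16 → (7, 'hbdgdgdbhhceg')
  17 → (16, 'hceg')
  18 → (4, 'hcghbdgdgdbhhceg')
  19 → (15, 'hhceg')

[2, 8, 14, 17, 5, 3, 1, 13, 11, 9, 0, 18, 19, 12, 10, 6, 7, 16, 4, 15]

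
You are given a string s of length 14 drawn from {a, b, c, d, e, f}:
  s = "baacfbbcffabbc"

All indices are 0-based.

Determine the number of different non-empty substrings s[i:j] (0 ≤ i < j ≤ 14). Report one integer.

rank→(start, suffix):
  0 → (1, 'aacfbbcffabbc')
  1 → (10, 'abbc')
  2 → (2, 'acfbbcffabbc')
  3 → (0, 'baacfbbcffabbc')
  4 → (11, 'bbc')
  5 → (5, 'bbcffabbc')
  6 → (12, 'bc')
  7 → (6, 'bcffabbc')
  8 → (13, 'c')
  9 → (3, 'cfbbcffabbc')
  10 → (7, 'cffabbc')
  11 → (9, 'fabbc')
  12 → (4, 'fbbcffabbc')
  13 → (8, 'ffabbc')

SA = [1, 10, 2, 0, 11, 5, 12, 6, 13, 3, 7, 9, 4, 8]
[i] adj suffixes → lcp
  [1] 1/10 → 1 ('a')
  [2] 10/2 → 1 ('a')
  [3] 2/0 → 0 ('')
  [4] 0/11 → 1 ('b')
  [5] 11/5 → 3 ('bbc')
  [6] 5/12 → 1 ('b')
  [7] 12/6 → 2 ('bc')
  [8] 6/13 → 0 ('')
  [9] 13/3 → 1 ('c')
  [10] 3/7 → 2 ('cf')
  [11] 7/9 → 0 ('')
  [12] 9/4 → 1 ('f')
  [13] 4/8 → 1 ('f')

n(n+1)/2 = 14·15/2 = 105
Σ LCP = 0 + 1 + 1 + 0 + 1 + 3 + 1 + 2 + 0 + 1 + 2 + 0 + 1 + 1 = 14
distinct = 105 − 14 = 91

91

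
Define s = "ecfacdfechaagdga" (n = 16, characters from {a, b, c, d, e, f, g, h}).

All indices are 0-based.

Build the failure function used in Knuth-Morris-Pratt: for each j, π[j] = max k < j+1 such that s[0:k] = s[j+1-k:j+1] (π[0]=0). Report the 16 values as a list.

[0, 0, 0, 0, 0, 0, 0, 1, 2, 0, 0, 0, 0, 0, 0, 0]

π[0] = 0
j=1 s[j]='c': π[1]=0 (border '')
j=2 s[j]='f': π[2]=0 (border '')
j=3 s[j]='a': π[3]=0 (border '')
j=4 s[j]='c': π[4]=0 (border '')
j=5 s[j]='d': π[5]=0 (border '')
j=6 s[j]='f': π[6]=0 (border '')
j=7 s[j]='e': π[7]=1 (border 'e')
j=8 s[j]='c': π[8]=2 (border 'ec')
j=9 s[j]='h': k: 2→0; π[9]=0 (border '')
j=10 s[j]='a': π[10]=0 (border '')
j=11 s[j]='a': π[11]=0 (border '')
j=12 s[j]='g': π[12]=0 (border '')
j=13 s[j]='d': π[13]=0 (border '')
j=14 s[j]='g': π[14]=0 (border '')
j=15 s[j]='a': π[15]=0 (border '')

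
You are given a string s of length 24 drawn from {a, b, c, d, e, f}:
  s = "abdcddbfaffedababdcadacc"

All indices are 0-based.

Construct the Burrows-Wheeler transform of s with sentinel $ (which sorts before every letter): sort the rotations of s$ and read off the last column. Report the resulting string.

rank  rotation                   last
    0  $abdcddbfaffedababdcadacc  c
    1  ababdcadacc$abdcddbfaffed  d
    2  abdcadacc$abdcddbfaffedab  b
    3  abdcddbfaffedababdcadacc$  $
    4  acc$abdcddbfaffedababdcad  d
    5  adacc$abdcddbfaffedababdc  c
    6  affedababdcadacc$abdcddbf  f
    7  babdcadacc$abdcddbfaffeda  a
    8  bdcadacc$abdcddbfaffedaba  a
    9  bdcddbfaffedababdcadacc$a  a
   10  bfaffedababdcadacc$abdcdd  d
   11  c$abdcddbfaffedababdcadac  c
   12  cadacc$abdcddbfaffedababd  d
   13  cc$abdcddbfaffedababdcada  a
   14  cddbfaffedababdcadacc$abd  d
   15  dababdcadacc$abdcddbfaffe  e
   16  dacc$abdcddbfaffedababdca  a
   17  dbfaffedababdcadacc$abdcd  d
   18  dcadacc$abdcddbfaffedabab  b
   19  dcddbfaffedababdcadacc$ab  b
   20  ddbfaffedababdcadacc$abdc  c
   21  edababdcadacc$abdcddbfaff  f
   22  faffedababdcadacc$abdcddb  b
   23  fedababdcadacc$abdcddbfaf  f
   24  ffedababdcadacc$abdcddbfa  a

cdb$dcfaaadcdadeadbbcfbfa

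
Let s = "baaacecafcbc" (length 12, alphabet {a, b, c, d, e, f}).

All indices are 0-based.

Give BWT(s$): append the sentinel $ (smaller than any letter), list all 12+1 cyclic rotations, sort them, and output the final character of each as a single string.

rank  rotation       last
    0  $baaacecafcbc  c
    1  aaacecafcbc$b  b
    2  aacecafcbc$ba  a
    3  acecafcbc$baa  a
    4  afcbc$baaacec  c
    5  baaacecafcbc$  $
    6  bc$baaacecafc  c
    7  c$baaacecafcb  b
    8  cafcbc$baaace  e
    9  cbc$baaacecaf  f
   10  cecafcbc$baaa  a
   11  ecafcbc$baaac  c
   12  fcbc$baaaceca  a

cbaac$cbefaca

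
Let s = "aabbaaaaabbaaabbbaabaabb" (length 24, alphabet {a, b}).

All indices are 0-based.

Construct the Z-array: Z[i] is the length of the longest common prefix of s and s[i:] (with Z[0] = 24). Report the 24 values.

[24, 1, 0, 0, 2, 2, 2, 7, 1, 0, 0, 2, 4, 1, 0, 0, 0, 3, 1, 0, 4, 1, 0, 0]

Z[0]=24
i=1: fresh scan; Z[1]=1 scan→box=[1,2)
i=2: fresh scan; Z[2]=0
i=3: fresh scan; Z[3]=0
i=4: fresh scan; Z[4]=2 scan→box=[4,6)
i=5: min(r-i=1, Z[1]=1)=1; Z[5]=2 scan→box=[5,7)
i=6: min(r-i=1, Z[1]=1)=1; Z[6]=2 scan→box=[6,8)
i=7: min(r-i=1, Z[1]=1)=1; Z[7]=7 scan→box=[7,14)
i=8: min(r-i=6, Z[1]=1)=1; Z[8]=1
i=9: min(r-i=5, Z[2]=0)=0; Z[9]=0
i=10: min(r-i=4, Z[3]=0)=0; Z[10]=0
i=11: min(r-i=3, Z[4]=2)=2; Z[11]=2
i=12: min(r-i=2, Z[5]=2)=2; Z[12]=4 scan→box=[12,16)
i=13: min(r-i=3, Z[1]=1)=1; Z[13]=1
i=14: min(r-i=2, Z[2]=0)=0; Z[14]=0
i=15: min(r-i=1, Z[3]=0)=0; Z[15]=0
i=16: fresh scan; Z[16]=0
i=17: fresh scan; Z[17]=3 scan→box=[17,20)
i=18: min(r-i=2, Z[1]=1)=1; Z[18]=1
i=19: min(r-i=1, Z[2]=0)=0; Z[19]=0
i=20: fresh scan; Z[20]=4 scan→box=[20,24)
i=21: min(r-i=3, Z[1]=1)=1; Z[21]=1
i=22: min(r-i=2, Z[2]=0)=0; Z[22]=0
i=23: min(r-i=1, Z[3]=0)=0; Z[23]=0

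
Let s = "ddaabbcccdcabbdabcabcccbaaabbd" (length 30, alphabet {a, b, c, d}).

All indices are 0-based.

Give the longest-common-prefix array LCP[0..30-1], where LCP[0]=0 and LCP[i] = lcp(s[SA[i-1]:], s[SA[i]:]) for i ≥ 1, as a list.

[0, 2, 4, 1, 3, 4, 2, 3, 0, 1, 2, 3, 1, 2, 4, 1, 2, 0, 3, 1, 1, 2, 3, 2, 1, 0, 1, 2, 1, 1]

sorted suffixes:
  #0 SA[0]=24  'aaabbd'
  #1 SA[1]=2  'aabbcccdcabbdabcabcccbaaabbd'
  #2 SA[2]=25  'aabbd'
  #3 SA[3]=3  'abbcccdcabbdabcabcccbaaabbd'
  #4 SA[4]=26  'abbd'
  #5 SA[5]=11  'abbdabcabcccbaaabbd'
  #6 SA[6]=15  'abcabcccbaaabbd'
  #7 SA[7]=18  'abcccbaaabbd'
  #8 SA[8]=23  'baaabbd'
  #9 SA[9]=4  'bbcccdcabbdabcabcccbaaabbd'
  #10 SA[10]=27  'bbd'
  #11 SA[11]=12  'bbdabcabcccbaaabbd'
  #12 SA[12]=16  'bcabcccbaaabbd'
  #13 SA[13]=19  'bcccbaaabbd'
  #14 SA[14]=5  'bcccdcabbdabcabcccbaaabbd'
  #15 SA[15]=28  'bd'
  #16 SA[16]=13  'bdabcabcccbaaabbd'
  #17 SA[17]=10  'cabbdabcabcccbaaabbd'
  #18 SA[18]=17  'cabcccbaaabbd'
  #19 SA[19]=22  'cbaaabbd'
  #20 SA[20]=21  'ccbaaabbd'
  #21 SA[21]=20  'cccbaaabbd'
  #22 SA[22]=6  'cccdcabbdabcabcccbaaabbd'
  #23 SA[23]=7  'ccdcabbdabcabcccbaaabbd'
  #24 SA[24]=8  'cdcabbdabcabcccbaaabbd'
  #25 SA[25]=29  'd'
  #26 SA[26]=1  'daabbcccdcabbdabcabcccbaaabbd'
  #27 SA[27]=14  'dabcabcccbaaabbd'
  #28 SA[28]=9  'dcabbdabcabcccbaaabbd'
  #29 SA[29]=0  'ddaabbcccdcabbdabcabcccbaaabbd'

SA = [24, 2, 25, 3, 26, 11, 15, 18, 23, 4, 27, 12, 16, 19, 5, 28, 13, 10, 17, 22, 21, 20, 6, 7, 8, 29, 1, 14, 9, 0]
i: (SA[i-1],SA[i]) lcp shared
  1: (24,2) 2 'aa'
  2: (2,25) 4 'aabb'
  3: (25,3) 1 'a'
  4: (3,26) 3 'abb'
  5: (26,11) 4 'abbd'
  6: (11,15) 2 'ab'
  7: (15,18) 3 'abc'
  8: (18,23) 0 ''
  9: (23,4) 1 'b'
  10: (4,27) 2 'bb'
  11: (27,12) 3 'bbd'
  12: (12,16) 1 'b'
  13: (16,19) 2 'bc'
  14: (19,5) 4 'bccc'
  15: (5,28) 1 'b'
  16: (28,13) 2 'bd'
  17: (13,10) 0 ''
  18: (10,17) 3 'cab'
  19: (17,22) 1 'c'
  20: (22,21) 1 'c'
  21: (21,20) 2 'cc'
  22: (20,6) 3 'ccc'
  23: (6,7) 2 'cc'
  24: (7,8) 1 'c'
  25: (8,29) 0 ''
  26: (29,1) 1 'd'
  27: (1,14) 2 'da'
  28: (14,9) 1 'd'
  29: (9,0) 1 'd'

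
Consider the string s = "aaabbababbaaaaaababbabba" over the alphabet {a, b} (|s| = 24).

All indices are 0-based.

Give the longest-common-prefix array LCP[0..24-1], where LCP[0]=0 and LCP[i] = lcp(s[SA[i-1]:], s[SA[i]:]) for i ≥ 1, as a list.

[0, 1, 5, 4, 3, 4, 2, 3, 1, 6, 2, 4, 4, 5, 0, 2, 2, 3, 5, 5, 1, 3, 3, 4]

rank→(start, suffix):
  0 → (23, 'a')
  1 → (10, 'aaaaaababbabba')
  2 → (11, 'aaaaababbabba')
  3 → (12, 'aaaababbabba')
  4 → (13, 'aaababbabba')
  5 → (0, 'aaabbababbaaaaaababbabba')
  6 → (14, 'aababbabba')
  7 → (1, 'aabbababbaaaaaababbabba')
  8 → (5, 'ababbaaaaaababbabba')
  9 → (15, 'ababbabba')
  10 → (20, 'abba')
  11 → (7, 'abbaaaaaababbabba')
  12 → (2, 'abbababbaaaaaababbabba')
  13 → (17, 'abbabba')
  14 → (22, 'ba')
  15 → (9, 'baaaaaababbabba')
  16 → (4, 'bababbaaaaaababbabba')
  17 → (19, 'babba')
  18 → (6, 'babbaaaaaababbabba')
  19 → (16, 'babbabba')
  20 → (21, 'bba')
  21 → (8, 'bbaaaaaababbabba')
  22 → (3, 'bbababbaaaaaababbabba')
  23 → (18, 'bbabba')

SA = [23, 10, 11, 12, 13, 0, 14, 1, 5, 15, 20, 7, 2, 17, 22, 9, 4, 19, 6, 16, 21, 8, 3, 18]
[i] adj suffixes → lcp
  [1] 23/10 → 1 ('a')
  [2] 10/11 → 5 ('aaaaa')
  [3] 11/12 → 4 ('aaaa')
  [4] 12/13 → 3 ('aaa')
  [5] 13/0 → 4 ('aaab')
  [6] 0/14 → 2 ('aa')
  [7] 14/1 → 3 ('aab')
  [8] 1/5 → 1 ('a')
  [9] 5/15 → 6 ('ababba')
  [10] 15/20 → 2 ('ab')
  [11] 20/7 → 4 ('abba')
  [12] 7/2 → 4 ('abba')
  [13] 2/17 → 5 ('abbab')
  [14] 17/22 → 0 ('')
  [15] 22/9 → 2 ('ba')
  [16] 9/4 → 2 ('ba')
  [17] 4/19 → 3 ('bab')
  [18] 19/6 → 5 ('babba')
  [19] 6/16 → 5 ('babba')
  [20] 16/21 → 1 ('b')
  [21] 21/8 → 3 ('bba')
  [22] 8/3 → 3 ('bba')
  [23] 3/18 → 4 ('bbab')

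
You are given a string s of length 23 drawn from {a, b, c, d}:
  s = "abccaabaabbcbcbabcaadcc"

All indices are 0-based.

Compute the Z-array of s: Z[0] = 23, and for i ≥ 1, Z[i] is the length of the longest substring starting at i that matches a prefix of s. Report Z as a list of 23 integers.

[23, 0, 0, 0, 1, 2, 0, 1, 2, 0, 0, 0, 0, 0, 0, 3, 0, 0, 1, 1, 0, 0, 0]

Z[0]=23
i=1: fresh scan; Z[1]=0
i=2: fresh scan; Z[2]=0
i=3: fresh scan; Z[3]=0
i=4: fresh scan; Z[4]=1 scan→box=[4,5)
i=5: fresh scan; Z[5]=2 scan→box=[5,7)
i=6: min(r-i=1, Z[1]=0)=0; Z[6]=0
i=7: fresh scan; Z[7]=1 scan→box=[7,8)
i=8: fresh scan; Z[8]=2 scan→box=[8,10)
i=9: min(r-i=1, Z[1]=0)=0; Z[9]=0
i=10: fresh scan; Z[10]=0
i=11: fresh scan; Z[11]=0
i=12: fresh scan; Z[12]=0
i=13: fresh scan; Z[13]=0
i=14: fresh scan; Z[14]=0
i=15: fresh scan; Z[15]=3 scan→box=[15,18)
i=16: min(r-i=2, Z[1]=0)=0; Z[16]=0
i=17: min(r-i=1, Z[2]=0)=0; Z[17]=0
i=18: fresh scan; Z[18]=1 scan→box=[18,19)
i=19: fresh scan; Z[19]=1 scan→box=[19,20)
i=20: fresh scan; Z[20]=0
i=21: fresh scan; Z[21]=0
i=22: fresh scan; Z[22]=0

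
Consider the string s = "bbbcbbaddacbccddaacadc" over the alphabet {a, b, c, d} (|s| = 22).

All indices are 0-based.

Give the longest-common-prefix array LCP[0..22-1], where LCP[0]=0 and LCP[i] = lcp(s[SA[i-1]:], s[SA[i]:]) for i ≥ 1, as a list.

rank→(start, suffix):
  0 → (16, 'aacadc')
  1 → (17, 'acadc')
  2 → (9, 'acbccddaacadc')
  3 → (19, 'adc')
  4 → (6, 'addacbccddaacadc')
  5 → (5, 'baddacbccddaacadc')
  6 → (4, 'bbaddacbccddaacadc')
  7 → (0, 'bbbcbbaddacbccddaacadc')
  8 → (1, 'bbcbbaddacbccddaacadc')
  9 → (2, 'bcbbaddacbccddaacadc')
  10 → (11, 'bccddaacadc')
  11 → (21, 'c')
  12 → (18, 'cadc')
  13 → (3, 'cbbaddacbccddaacadc')
  14 → (10, 'cbccddaacadc')
  15 → (12, 'ccddaacadc')
  16 → (13, 'cddaacadc')
  17 → (15, 'daacadc')
  18 → (8, 'dacbccddaacadc')
  19 → (20, 'dc')
  20 → (14, 'ddaacadc')
  21 → (7, 'ddacbccddaacadc')

SA = [16, 17, 9, 19, 6, 5, 4, 0, 1, 2, 11, 21, 18, 3, 10, 12, 13, 15, 8, 20, 14, 7]
rank  pair      lcp
   1  s[16:],s[17:]  1  'a'
   2  s[17:],s[9:]  2  'ac'
   3  s[9:],s[19:]  1  'a'
   4  s[19:],s[6:]  2  'ad'
   5  s[6:],s[5:]  0  ''
   6  s[5:],s[4:]  1  'b'
   7  s[4:],s[0:]  2  'bb'
   8  s[0:],s[1:]  2  'bb'
   9  s[1:],s[2:]  1  'b'
  10  s[2:],s[11:]  2  'bc'
  11  s[11:],s[21:]  0  ''
  12  s[21:],s[18:]  1  'c'
  13  s[18:],s[3:]  1  'c'
  14  s[3:],s[10:]  2  'cb'
  15  s[10:],s[12:]  1  'c'
  16  s[12:],s[13:]  1  'c'
  17  s[13:],s[15:]  0  ''
  18  s[15:],s[8:]  2  'da'
  19  s[8:],s[20:]  1  'd'
  20  s[20:],s[14:]  1  'd'
  21  s[14:],s[7:]  3  'dda'

[0, 1, 2, 1, 2, 0, 1, 2, 2, 1, 2, 0, 1, 1, 2, 1, 1, 0, 2, 1, 1, 3]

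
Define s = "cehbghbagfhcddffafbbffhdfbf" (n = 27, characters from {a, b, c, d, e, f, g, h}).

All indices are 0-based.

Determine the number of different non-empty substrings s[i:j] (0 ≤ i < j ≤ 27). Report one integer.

rank→(start, suffix):
  0 → (16, 'afbbffhdfbf')
  1 → (7, 'agfhcddffafbbffhdfbf')
  2 → (6, 'bagfhcddffafbbffhdfbf')
  3 → (18, 'bbffhdfbf')
  4 → (25, 'bf')
  5 → (19, 'bffhdfbf')
  6 → (3, 'bghbagfhcddffafbbffhdfbf')
  7 → (11, 'cddffafbbffhdfbf')
  8 → (0, 'cehbghbagfhcddffafbbffhdfbf')
  9 → (12, 'ddffafbbffhdfbf')
  10 → (23, 'dfbf')
  11 → (13, 'dffafbbffhdfbf')
  12 → (1, 'ehbghbagfhcddffafbbffhdfbf')
  13 → (26, 'f')
  14 → (15, 'fafbbffhdfbf')
  15 → (17, 'fbbffhdfbf')
  16 → (24, 'fbf')
  17 → (14, 'ffafbbffhdfbf')
  18 → (20, 'ffhdfbf')
  19 → (9, 'fhcddffafbbffhdfbf')
  20 → (21, 'fhdfbf')
  21 → (8, 'gfhcddffafbbffhdfbf')
  22 → (4, 'ghbagfhcddffafbbffhdfbf')
  23 → (5, 'hbagfhcddffafbbffhdfbf')
  24 → (2, 'hbghbagfhcddffafbbffhdfbf')
  25 → (10, 'hcddffafbbffhdfbf')
  26 → (22, 'hdfbf')

SA = [16, 7, 6, 18, 25, 19, 3, 11, 0, 12, 23, 13, 1, 26, 15, 17, 24, 14, 20, 9, 21, 8, 4, 5, 2, 10, 22]
[i] adj suffixes → lcp
  [1] 16/7 → 1 ('a')
  [2] 7/6 → 0 ('')
  [3] 6/18 → 1 ('b')
  [4] 18/25 → 1 ('b')
  [5] 25/19 → 2 ('bf')
  [6] 19/3 → 1 ('b')
  [7] 3/11 → 0 ('')
  [8] 11/0 → 1 ('c')
  [9] 0/12 → 0 ('')
  [10] 12/23 → 1 ('d')
  [11] 23/13 → 2 ('df')
  [12] 13/1 → 0 ('')
  [13] 1/26 → 0 ('')
  [14] 26/15 → 1 ('f')
  [15] 15/17 → 1 ('f')
  [16] 17/24 → 2 ('fb')
  [17] 24/14 → 1 ('f')
  [18] 14/20 → 2 ('ff')
  [19] 20/9 → 1 ('f')
  [20] 9/21 → 2 ('fh')
  [21] 21/8 → 0 ('')
  [22] 8/4 → 1 ('g')
  [23] 4/5 → 0 ('')
  [24] 5/2 → 2 ('hb')
  [25] 2/10 → 1 ('h')
  [26] 10/22 → 1 ('h')

n(n+1)/2 = 27·28/2 = 378
Σ LCP = 0 + 1 + 0 + 1 + 1 + 2 + 1 + 0 + 1 + 0 + 1 + 2 + 0 + 0 + 1 + 1 + 2 + 1 + 2 + 1 + 2 + 0 + 1 + 0 + 2 + 1 + 1 = 25
distinct = 378 − 25 = 353

353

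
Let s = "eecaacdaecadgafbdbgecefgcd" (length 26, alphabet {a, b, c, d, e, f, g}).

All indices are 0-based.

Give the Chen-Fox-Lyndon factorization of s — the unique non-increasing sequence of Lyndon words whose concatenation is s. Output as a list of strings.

["e", "e", "c", "aacdaecadgafbdbgecefgcd"]

emit factor 1: 'e' (i=0, period=1)
emit factor 2: 'e' (i=1, period=1)
emit factor 3: 'c' (i=2, period=1)
emit factor 4: 'aacdaecadgafbdbgecefgcd' (i=3, period=23)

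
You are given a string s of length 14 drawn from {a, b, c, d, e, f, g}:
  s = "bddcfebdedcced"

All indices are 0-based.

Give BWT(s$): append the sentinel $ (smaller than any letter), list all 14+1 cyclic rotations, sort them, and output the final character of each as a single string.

d$edcdeedbbfcdc

rank  rotation         last
    0  $bddcfebdedcced  d
    1  bddcfebdedcced$  $
    2  bdedcced$bddcfe  e
    3  cced$bddcfebded  d
    4  ced$bddcfebdedc  c
    5  cfebdedcced$bdd  d
    6  d$bddcfebdedcce  e
    7  dcced$bddcfebde  e
    8  dcfebdedcced$bd  d
    9  ddcfebdedcced$b  b
   10  dedcced$bddcfeb  b
   11  ebdedcced$bddcf  f
   12  ed$bddcfebdedcc  c
   13  edcced$bddcfebd  d
   14  febdedcced$bddc  c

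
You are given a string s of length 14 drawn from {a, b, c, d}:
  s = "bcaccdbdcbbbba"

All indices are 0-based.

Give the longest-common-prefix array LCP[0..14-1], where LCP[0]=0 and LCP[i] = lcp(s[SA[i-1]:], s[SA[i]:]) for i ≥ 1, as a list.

rank | idx | suffix
   0 |  13 | a
   1 |   2 | accdbdcbbbba
   2 |  12 | ba
   3 |  11 | bba
   4 |  10 | bbba
   5 |   9 | bbbba
   6 |   0 | bcaccdbdcbbbba
   7 |   6 | bdcbbbba
   8 |   1 | caccdbdcbbbba
   9 |   8 | cbbbba
  10 |   3 | ccdbdcbbbba
  11 |   4 | cdbdcbbbba
  12 |   5 | dbdcbbbba
  13 |   7 | dcbbbba

SA = [13, 2, 12, 11, 10, 9, 0, 6, 1, 8, 3, 4, 5, 7]
[i] adj suffixes → lcp
  [1] 13/2 → 1 ('a')
  [2] 2/12 → 0 ('')
  [3] 12/11 → 1 ('b')
  [4] 11/10 → 2 ('bb')
  [5] 10/9 → 3 ('bbb')
  [6] 9/0 → 1 ('b')
  [7] 0/6 → 1 ('b')
  [8] 6/1 → 0 ('')
  [9] 1/8 → 1 ('c')
  [10] 8/3 → 1 ('c')
  [11] 3/4 → 1 ('c')
  [12] 4/5 → 0 ('')
  [13] 5/7 → 1 ('d')

[0, 1, 0, 1, 2, 3, 1, 1, 0, 1, 1, 1, 0, 1]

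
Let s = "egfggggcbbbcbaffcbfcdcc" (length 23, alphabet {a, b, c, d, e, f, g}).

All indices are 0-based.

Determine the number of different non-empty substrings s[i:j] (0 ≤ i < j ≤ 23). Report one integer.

rank→(start, suffix):
  0 → (13, 'affcbfcdcc')
  1 → (12, 'baffcbfcdcc')
  2 → (8, 'bbbcbaffcbfcdcc')
  3 → (9, 'bbcbaffcbfcdcc')
  4 → (10, 'bcbaffcbfcdcc')
  5 → (17, 'bfcdcc')
  6 → (22, 'c')
  7 → (11, 'cbaffcbfcdcc')
  8 → (7, 'cbbbcbaffcbfcdcc')
  9 → (16, 'cbfcdcc')
  10 → (21, 'cc')
  11 → (19, 'cdcc')
  12 → (20, 'dcc')
  13 → (0, 'egfggggcbbbcbaffcbfcdcc')
  14 → (15, 'fcbfcdcc')
  15 → (18, 'fcdcc')
  16 → (14, 'ffcbfcdcc')
  17 → (2, 'fggggcbbbcbaffcbfcdcc')
  18 → (6, 'gcbbbcbaffcbfcdcc')
  19 → (1, 'gfggggcbbbcbaffcbfcdcc')
  20 → (5, 'ggcbbbcbaffcbfcdcc')
  21 → (4, 'gggcbbbcbaffcbfcdcc')
  22 → (3, 'ggggcbbbcbaffcbfcdcc')

SA = [13, 12, 8, 9, 10, 17, 22, 11, 7, 16, 21, 19, 20, 0, 15, 18, 14, 2, 6, 1, 5, 4, 3]
i: (SA[i-1],SA[i]) lcp shared
  1: (13,12) 0 ''
  2: (12,8) 1 'b'
  3: (8,9) 2 'bb'
  4: (9,10) 1 'b'
  5: (10,17) 1 'b'
  6: (17,22) 0 ''
  7: (22,11) 1 'c'
  8: (11,7) 2 'cb'
  9: (7,16) 2 'cb'
  10: (16,21) 1 'c'
  11: (21,19) 1 'c'
  12: (19,20) 0 ''
  13: (20,0) 0 ''
  14: (0,15) 0 ''
  15: (15,18) 2 'fc'
  16: (18,14) 1 'f'
  17: (14,2) 1 'f'
  18: (2,6) 0 ''
  19: (6,1) 1 'g'
  20: (1,5) 1 'g'
  21: (5,4) 2 'gg'
  22: (4,3) 3 'ggg'

n(n+1)/2 = 23·24/2 = 276
Σ LCP = 0 + 0 + 1 + 2 + 1 + 1 + 0 + 1 + 2 + 2 + 1 + 1 + 0 + 0 + 0 + 2 + 1 + 1 + 0 + 1 + 1 + 2 + 3 = 23
distinct = 276 − 23 = 253

253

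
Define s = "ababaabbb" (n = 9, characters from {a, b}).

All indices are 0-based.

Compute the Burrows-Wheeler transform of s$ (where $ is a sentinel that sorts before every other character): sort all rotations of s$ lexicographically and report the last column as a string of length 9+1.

rank  rotation    last
    0  $ababaabbb  b
    1  aabbb$abab  b
    2  abaabbb$ab  b
    3  ababaabbb$  $
    4  abbb$ababa  a
    5  b$ababaabb  b
    6  baabbb$aba  a
    7  babaabbb$a  a
    8  bb$ababaab  b
    9  bbb$ababaa  a

bbb$abaaba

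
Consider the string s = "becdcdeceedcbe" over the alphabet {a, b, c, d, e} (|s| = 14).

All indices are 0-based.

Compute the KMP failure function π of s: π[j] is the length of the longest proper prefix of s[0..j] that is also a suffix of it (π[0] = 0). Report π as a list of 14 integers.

π[0] = 0
j=1 s[j]='e': π[1]=0 (border '')
j=2 s[j]='c': π[2]=0 (border '')
j=3 s[j]='d': π[3]=0 (border '')
j=4 s[j]='c': π[4]=0 (border '')
j=5 s[j]='d': π[5]=0 (border '')
j=6 s[j]='e': π[6]=0 (border '')
j=7 s[j]='c': π[7]=0 (border '')
j=8 s[j]='e': π[8]=0 (border '')
j=9 s[j]='e': π[9]=0 (border '')
j=10 s[j]='d': π[10]=0 (border '')
j=11 s[j]='c': π[11]=0 (border '')
j=12 s[j]='b': π[12]=1 (border 'b')
j=13 s[j]='e': π[13]=2 (border 'be')

[0, 0, 0, 0, 0, 0, 0, 0, 0, 0, 0, 0, 1, 2]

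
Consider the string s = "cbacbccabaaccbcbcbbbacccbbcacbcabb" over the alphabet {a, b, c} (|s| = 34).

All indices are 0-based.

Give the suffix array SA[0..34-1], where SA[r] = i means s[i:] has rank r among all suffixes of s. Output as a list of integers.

sorted suffixes:
  #0 SA[0]=9  'aaccbcbcbbbacccbbcacbcabb'
  #1 SA[1]=7  'abaaccbcbcbbbacccbbcacbcabb'
  #2 SA[2]=31  'abb'
  #3 SA[3]=27  'acbcabb'
  #4 SA[4]=2  'acbccabaaccbcbcbbbacccbbcacbcabb'
  #5 SA[5]=10  'accbcbcbbbacccbbcacbcabb'
  #6 SA[6]=20  'acccbbcacbcabb'
  #7 SA[7]=33  'b'
  #8 SA[8]=8  'baaccbcbcbbbacccbbcacbcabb'
  #9 SA[9]=1  'bacbccabaaccbcbcbbbacccbbcacbcabb'
  #10 SA[10]=19  'bacccbbcacbcabb'
  #11 SA[11]=32  'bb'
  #12 SA[12]=18  'bbacccbbcacbcabb'
  #13 SA[13]=17  'bbbacccbbcacbcabb'
  #14 SA[14]=24  'bbcacbcabb'
  #15 SA[15]=29  'bcabb'
  #16 SA[16]=25  'bcacbcabb'
  #17 SA[17]=15  'bcbbbacccbbcacbcabb'
  #18 SA[18]=13  'bcbcbbbacccbbcacbcabb'
  #19 SA[19]=4  'bccabaaccbcbcbbbacccbbcacbcabb'
  #20 SA[20]=6  'cabaaccbcbcbbbacccbbcacbcabb'
  #21 SA[21]=30  'cabb'
  #22 SA[22]=26  'cacbcabb'
  #23 SA[23]=0  'cbacbccabaaccbcbcbbbacccbbcacbcabb'
  #24 SA[24]=16  'cbbbacccbbcacbcabb'
  #25 SA[25]=23  'cbbcacbcabb'
  #26 SA[26]=28  'cbcabb'
  #27 SA[27]=14  'cbcbbbacccbbcacbcabb'
  #28 SA[28]=12  'cbcbcbbbacccbbcacbcabb'
  #29 SA[29]=3  'cbccabaaccbcbcbbbacccbbcacbcabb'
  #30 SA[30]=5  'ccabaaccbcbcbbbacccbbcacbcabb'
  #31 SA[31]=22  'ccbbcacbcabb'
  #32 SA[32]=11  'ccbcbcbbbacccbbcacbcabb'
  #33 SA[33]=21  'cccbbcacbcabb'

[9, 7, 31, 27, 2, 10, 20, 33, 8, 1, 19, 32, 18, 17, 24, 29, 25, 15, 13, 4, 6, 30, 26, 0, 16, 23, 28, 14, 12, 3, 5, 22, 11, 21]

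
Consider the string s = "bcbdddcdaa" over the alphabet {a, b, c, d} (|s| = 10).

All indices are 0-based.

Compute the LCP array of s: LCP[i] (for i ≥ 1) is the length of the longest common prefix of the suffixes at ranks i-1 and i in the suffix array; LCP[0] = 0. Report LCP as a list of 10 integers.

[0, 1, 0, 1, 0, 1, 0, 1, 1, 2]

rank→(start, suffix):
  0 → (9, 'a')
  1 → (8, 'aa')
  2 → (0, 'bcbdddcdaa')
  3 → (2, 'bdddcdaa')
  4 → (1, 'cbdddcdaa')
  5 → (6, 'cdaa')
  6 → (7, 'daa')
  7 → (5, 'dcdaa')
  8 → (4, 'ddcdaa')
  9 → (3, 'dddcdaa')

SA = [9, 8, 0, 2, 1, 6, 7, 5, 4, 3]
rank  pair      lcp
   1  s[9:],s[8:]  1  'a'
   2  s[8:],s[0:]  0  ''
   3  s[0:],s[2:]  1  'b'
   4  s[2:],s[1:]  0  ''
   5  s[1:],s[6:]  1  'c'
   6  s[6:],s[7:]  0  ''
   7  s[7:],s[5:]  1  'd'
   8  s[5:],s[4:]  1  'd'
   9  s[4:],s[3:]  2  'dd'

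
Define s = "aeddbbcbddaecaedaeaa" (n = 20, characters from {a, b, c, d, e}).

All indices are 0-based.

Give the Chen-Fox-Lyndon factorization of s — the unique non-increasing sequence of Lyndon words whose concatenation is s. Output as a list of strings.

["aeddbbcbdd", "aecaed", "ae", "a", "a"]

emit factor 1: 'aeddbbcbdd' (i=0, period=10)
emit factor 2: 'aecaed' (i=10, period=6)
emit factor 3: 'ae' (i=16, period=2)
emit factor 4: 'a' (i=18, period=1)
emit factor 5: 'a' (i=19, period=1)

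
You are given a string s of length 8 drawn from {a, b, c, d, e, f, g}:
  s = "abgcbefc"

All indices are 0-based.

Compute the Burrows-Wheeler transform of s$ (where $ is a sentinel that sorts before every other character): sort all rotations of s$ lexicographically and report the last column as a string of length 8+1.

rank  rotation   last
    0  $abgcbefc  c
    1  abgcbefc$  $
    2  befc$abgc  c
    3  bgcbefc$a  a
    4  c$abgcbef  f
    5  cbefc$abg  g
    6  efc$abgcb  b
    7  fc$abgcbe  e
    8  gcbefc$ab  b

c$cafgbeb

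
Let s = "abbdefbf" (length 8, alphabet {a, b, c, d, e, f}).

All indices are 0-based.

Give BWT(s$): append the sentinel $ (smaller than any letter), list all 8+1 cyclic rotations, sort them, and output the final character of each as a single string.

rank  rotation   last
    0  $abbdefbf  f
    1  abbdefbf$  $
    2  bbdefbf$a  a
    3  bdefbf$ab  b
    4  bf$abbdef  f
    5  defbf$abb  b
    6  efbf$abbd  d
    7  f$abbdefb  b
    8  fbf$abbde  e

f$abfbdbe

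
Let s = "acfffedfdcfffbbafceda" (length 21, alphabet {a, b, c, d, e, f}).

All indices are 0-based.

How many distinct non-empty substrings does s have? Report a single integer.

sorted suffixes:
  #0 SA[0]=20  'a'
  #1 SA[1]=0  'acfffedfdcfffbbafceda'
  #2 SA[2]=15  'afceda'
  #3 SA[3]=14  'bafceda'
  #4 SA[4]=13  'bbafceda'
  #5 SA[5]=17  'ceda'
  #6 SA[6]=9  'cfffbbafceda'
  #7 SA[7]=1  'cfffedfdcfffbbafceda'
  #8 SA[8]=19  'da'
  #9 SA[9]=8  'dcfffbbafceda'
  #10 SA[10]=6  'dfdcfffbbafceda'
  #11 SA[11]=18  'eda'
  #12 SA[12]=5  'edfdcfffbbafceda'
  #13 SA[13]=12  'fbbafceda'
  #14 SA[14]=16  'fceda'
  #15 SA[15]=7  'fdcfffbbafceda'
  #16 SA[16]=4  'fedfdcfffbbafceda'
  #17 SA[17]=11  'ffbbafceda'
  #18 SA[18]=3  'ffedfdcfffbbafceda'
  #19 SA[19]=10  'fffbbafceda'
  #20 SA[20]=2  'fffedfdcfffbbafceda'

SA = [20, 0, 15, 14, 13, 17, 9, 1, 19, 8, 6, 18, 5, 12, 16, 7, 4, 11, 3, 10, 2]
rank  pair      lcp
   1  s[20:],s[0:]  1  'a'
   2  s[0:],s[15:]  1  'a'
   3  s[15:],s[14:]  0  ''
   4  s[14:],s[13:]  1  'b'
   5  s[13:],s[17:]  0  ''
   6  s[17:],s[9:]  1  'c'
   7  s[9:],s[1:]  4  'cfff'
   8  s[1:],s[19:]  0  ''
   9  s[19:],s[8:]  1  'd'
  10  s[8:],s[6:]  1  'd'
  11  s[6:],s[18:]  0  ''
  12  s[18:],s[5:]  2  'ed'
  13  s[5:],s[12:]  0  ''
  14  s[12:],s[16:]  1  'f'
  15  s[16:],s[7:]  1  'f'
  16  s[7:],s[4:]  1  'f'
  17  s[4:],s[11:]  1  'f'
  18  s[11:],s[3:]  2  'ff'
  19  s[3:],s[10:]  2  'ff'
  20  s[10:],s[2:]  3  'fff'

n(n+1)/2 = 21·22/2 = 231
Σ LCP = 0 + 1 + 1 + 0 + 1 + 0 + 1 + 4 + 0 + 1 + 1 + 0 + 2 + 0 + 1 + 1 + 1 + 1 + 2 + 2 + 3 = 23
distinct = 231 − 23 = 208

208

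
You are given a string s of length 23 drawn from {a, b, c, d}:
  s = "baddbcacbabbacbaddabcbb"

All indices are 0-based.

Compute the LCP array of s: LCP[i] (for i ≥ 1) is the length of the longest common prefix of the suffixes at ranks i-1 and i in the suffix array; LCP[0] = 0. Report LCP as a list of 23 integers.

rank→(start, suffix):
  0 → (9, 'abbacbaddabcbb')
  1 → (18, 'abcbb')
  2 → (6, 'acbabbacbaddabcbb')
  3 → (12, 'acbaddabcbb')
  4 → (15, 'addabcbb')
  5 → (1, 'addbcacbabbacbaddabcbb')
  6 → (22, 'b')
  7 → (8, 'babbacbaddabcbb')
  8 → (11, 'bacbaddabcbb')
  9 → (14, 'baddabcbb')
  10 → (0, 'baddbcacbabbacbaddabcbb')
  11 → (21, 'bb')
  12 → (10, 'bbacbaddabcbb')
  13 → (4, 'bcacbabbacbaddabcbb')
  14 → (19, 'bcbb')
  15 → (5, 'cacbabbacbaddabcbb')
  16 → (7, 'cbabbacbaddabcbb')
  17 → (13, 'cbaddabcbb')
  18 → (20, 'cbb')
  19 → (17, 'dabcbb')
  20 → (3, 'dbcacbabbacbaddabcbb')
  21 → (16, 'ddabcbb')
  22 → (2, 'ddbcacbabbacbaddabcbb')

SA = [9, 18, 6, 12, 15, 1, 22, 8, 11, 14, 0, 21, 10, 4, 19, 5, 7, 13, 20, 17, 3, 16, 2]
rank  pair      lcp
   1  s[9:],s[18:]  2  'ab'
   2  s[18:],s[6:]  1  'a'
   3  s[6:],s[12:]  4  'acba'
   4  s[12:],s[15:]  1  'a'
   5  s[15:],s[1:]  3  'add'
   6  s[1:],s[22:]  0  ''
   7  s[22:],s[8:]  1  'b'
   8  s[8:],s[11:]  2  'ba'
   9  s[11:],s[14:]  2  'ba'
  10  s[14:],s[0:]  4  'badd'
  11  s[0:],s[21:]  1  'b'
  12  s[21:],s[10:]  2  'bb'
  13  s[10:],s[4:]  1  'b'
  14  s[4:],s[19:]  2  'bc'
  15  s[19:],s[5:]  0  ''
  16  s[5:],s[7:]  1  'c'
  17  s[7:],s[13:]  3  'cba'
  18  s[13:],s[20:]  2  'cb'
  19  s[20:],s[17:]  0  ''
  20  s[17:],s[3:]  1  'd'
  21  s[3:],s[16:]  1  'd'
  22  s[16:],s[2:]  2  'dd'

[0, 2, 1, 4, 1, 3, 0, 1, 2, 2, 4, 1, 2, 1, 2, 0, 1, 3, 2, 0, 1, 1, 2]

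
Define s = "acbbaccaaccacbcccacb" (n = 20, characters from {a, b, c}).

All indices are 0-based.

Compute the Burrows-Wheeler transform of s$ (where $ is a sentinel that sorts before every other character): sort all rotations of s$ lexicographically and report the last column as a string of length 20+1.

rank  rotation               last
    0  $acbbaccaaccacbcccacb  b
    1  aaccacbcccacb$acbbacc  c
    2  acb$acbbaccaaccacbccc  c
    3  acbbaccaaccacbcccacb$  $
    4  acbcccacb$acbbaccaacc  c
    5  accaaccacbcccacb$acbb  b
    6  accacbcccacb$acbbacca  a
    7  b$acbbaccaaccacbcccac  c
    8  baccaaccacbcccacb$acb  b
    9  bbaccaaccacbcccacb$ac  c
   10  bcccacb$acbbaccaaccac  c
   11  caaccacbcccacb$acbbac  c
   12  cacb$acbbaccaaccacbcc  c
   13  cacbcccacb$acbbaccaac  c
   14  cb$acbbaccaaccacbccca  a
   15  cbbaccaaccacbcccacb$a  a
   16  cbcccacb$acbbaccaacca  a
   17  ccaaccacbcccacb$acbba  a
   18  ccacb$acbbaccaaccacbc  c
   19  ccacbcccacb$acbbaccaa  a
   20  cccacb$acbbaccaaccacb  b

bcc$cbacbcccccaaaacab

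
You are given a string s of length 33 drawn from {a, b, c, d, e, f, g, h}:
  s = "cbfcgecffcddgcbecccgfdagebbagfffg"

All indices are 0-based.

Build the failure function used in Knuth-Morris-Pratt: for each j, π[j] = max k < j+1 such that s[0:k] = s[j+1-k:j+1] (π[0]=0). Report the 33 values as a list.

π[0] = 0
j=1 s[j]='b': π[1]=0 (border '')
j=2 s[j]='f': π[2]=0 (border '')
j=3 s[j]='c': π[3]=1 (border 'c')
j=4 s[j]='g': k: 1→0; π[4]=0 (border '')
j=5 s[j]='e': π[5]=0 (border '')
j=6 s[j]='c': π[6]=1 (border 'c')
j=7 s[j]='f': k: 1→0; π[7]=0 (border '')
j=8 s[j]='f': π[8]=0 (border '')
j=9 s[j]='c': π[9]=1 (border 'c')
j=10 s[j]='d': k: 1→0; π[10]=0 (border '')
j=11 s[j]='d': π[11]=0 (border '')
j=12 s[j]='g': π[12]=0 (border '')
j=13 s[j]='c': π[13]=1 (border 'c')
j=14 s[j]='b': π[14]=2 (border 'cb')
j=15 s[j]='e': k: 2→0; π[15]=0 (border '')
j=16 s[j]='c': π[16]=1 (border 'c')
j=17 s[j]='c': k: 1→0; π[17]=1 (border 'c')
j=18 s[j]='c': k: 1→0; π[18]=1 (border 'c')
j=19 s[j]='g': k: 1→0; π[19]=0 (border '')
j=20 s[j]='f': π[20]=0 (border '')
j=21 s[j]='d': π[21]=0 (border '')
j=22 s[j]='a': π[22]=0 (border '')
j=23 s[j]='g': π[23]=0 (border '')
j=24 s[j]='e': π[24]=0 (border '')
j=25 s[j]='b': π[25]=0 (border '')
j=26 s[j]='b': π[26]=0 (border '')
j=27 s[j]='a': π[27]=0 (border '')
j=28 s[j]='g': π[28]=0 (border '')
j=29 s[j]='f': π[29]=0 (border '')
j=30 s[j]='f': π[30]=0 (border '')
j=31 s[j]='f': π[31]=0 (border '')
j=32 s[j]='g': π[32]=0 (border '')

[0, 0, 0, 1, 0, 0, 1, 0, 0, 1, 0, 0, 0, 1, 2, 0, 1, 1, 1, 0, 0, 0, 0, 0, 0, 0, 0, 0, 0, 0, 0, 0, 0]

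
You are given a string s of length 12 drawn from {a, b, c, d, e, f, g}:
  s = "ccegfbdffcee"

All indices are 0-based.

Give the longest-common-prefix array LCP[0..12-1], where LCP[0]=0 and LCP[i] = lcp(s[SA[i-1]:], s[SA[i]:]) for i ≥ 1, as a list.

[0, 0, 1, 2, 0, 0, 1, 1, 0, 1, 1, 0]

rank→(start, suffix):
  0 → (5, 'bdffcee')
  1 → (0, 'ccegfbdffcee')
  2 → (9, 'cee')
  3 → (1, 'cegfbdffcee')
  4 → (6, 'dffcee')
  5 → (11, 'e')
  6 → (10, 'ee')
  7 → (2, 'egfbdffcee')
  8 → (4, 'fbdffcee')
  9 → (8, 'fcee')
  10 → (7, 'ffcee')
  11 → (3, 'gfbdffcee')

SA = [5, 0, 9, 1, 6, 11, 10, 2, 4, 8, 7, 3]
i: (SA[i-1],SA[i]) lcp shared
  1: (5,0) 0 ''
  2: (0,9) 1 'c'
  3: (9,1) 2 'ce'
  4: (1,6) 0 ''
  5: (6,11) 0 ''
  6: (11,10) 1 'e'
  7: (10,2) 1 'e'
  8: (2,4) 0 ''
  9: (4,8) 1 'f'
  10: (8,7) 1 'f'
  11: (7,3) 0 ''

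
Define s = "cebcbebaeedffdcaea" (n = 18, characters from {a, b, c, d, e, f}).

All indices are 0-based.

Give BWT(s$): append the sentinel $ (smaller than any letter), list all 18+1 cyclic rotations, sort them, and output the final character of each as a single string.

rank  rotation             last
    0  $cebcbebaeedffdcaea  a
    1  a$cebcbebaeedffdcae  e
    2  aea$cebcbebaeedffdc  c
    3  aeedffdcaea$cebcbeb  b
    4  baeedffdcaea$cebcbe  e
    5  bcbebaeedffdcaea$ce  e
    6  bebaeedffdcaea$cebc  c
    7  caea$cebcbebaeedffd  d
    8  cbebaeedffdcaea$ceb  b
    9  cebcbebaeedffdcaea$  $
   10  dcaea$cebcbebaeedff  f
   11  dffdcaea$cebcbebaee  e
   12  ea$cebcbebaeedffdca  a
   13  ebaeedffdcaea$cebcb  b
   14  ebcbebaeedffdcaea$c  c
   15  edffdcaea$cebcbebae  e
   16  eedffdcaea$cebcbeba  a
   17  fdcaea$cebcbebaeedf  f
   18  ffdcaea$cebcbebaeed  d

aecbeecdb$feabceafd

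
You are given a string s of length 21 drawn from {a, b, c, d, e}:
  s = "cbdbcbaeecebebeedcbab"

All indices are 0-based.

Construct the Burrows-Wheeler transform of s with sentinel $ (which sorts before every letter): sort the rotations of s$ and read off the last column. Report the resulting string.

rank  rotation                last
    0  $cbdbcbaeecebebeedcbab  b
    1  ab$cbdbcbaeecebebeedcb  b
    2  aeecebebeedcbab$cbdbcb  b
    3  b$cbdbcbaeecebebeedcba  a
    4  bab$cbdbcbaeecebebeedc  c
    5  baeecebebeedcbab$cbdbc  c
    6  bcbaeecebebeedcbab$cbd  d
    7  bdbcbaeecebebeedcbab$c  c
    8  bebeedcbab$cbdbcbaeece  e
    9  beedcbab$cbdbcbaeecebe  e
   10  cbab$cbdbcbaeecebebeed  d
   11  cbaeecebebeedcbab$cbdb  b
   12  cbdbcbaeecebebeedcbab$  $
   13  cebebeedcbab$cbdbcbaee  e
   14  dbcbaeecebebeedcbab$cb  b
   15  dcbab$cbdbcbaeecebebee  e
   16  ebebeedcbab$cbdbcbaeec  c
   17  ebeedcbab$cbdbcbaeeceb  b
   18  ecebebeedcbab$cbdbcbae  e
   19  edcbab$cbdbcbaeecebebe  e
   20  eecebebeedcbab$cbdbcba  a
   21  eedcbab$cbdbcbaeecebeb  b

bbbaccdceedb$ebecbeeab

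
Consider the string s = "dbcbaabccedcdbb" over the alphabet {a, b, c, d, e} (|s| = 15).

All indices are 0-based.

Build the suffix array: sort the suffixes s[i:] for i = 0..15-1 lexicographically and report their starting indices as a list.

rank→(start, suffix):
  0 → (4, 'aabccedcdbb')
  1 → (5, 'abccedcdbb')
  2 → (14, 'b')
  3 → (3, 'baabccedcdbb')
  4 → (13, 'bb')
  5 → (1, 'bcbaabccedcdbb')
  6 → (6, 'bccedcdbb')
  7 → (2, 'cbaabccedcdbb')
  8 → (7, 'ccedcdbb')
  9 → (11, 'cdbb')
  10 → (8, 'cedcdbb')
  11 → (12, 'dbb')
  12 → (0, 'dbcbaabccedcdbb')
  13 → (10, 'dcdbb')
  14 → (9, 'edcdbb')

[4, 5, 14, 3, 13, 1, 6, 2, 7, 11, 8, 12, 0, 10, 9]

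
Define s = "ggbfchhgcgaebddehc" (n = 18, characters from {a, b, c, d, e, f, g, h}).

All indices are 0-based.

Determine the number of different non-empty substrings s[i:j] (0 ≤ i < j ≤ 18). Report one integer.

sorted suffixes:
  #0 SA[0]=10  'aebddehc'
  #1 SA[1]=12  'bddehc'
  #2 SA[2]=2  'bfchhgcgaebddehc'
  #3 SA[3]=17  'c'
  #4 SA[4]=8  'cgaebddehc'
  #5 SA[5]=4  'chhgcgaebddehc'
  #6 SA[6]=13  'ddehc'
  #7 SA[7]=14  'dehc'
  #8 SA[8]=11  'ebddehc'
  #9 SA[9]=15  'ehc'
  #10 SA[10]=3  'fchhgcgaebddehc'
  #11 SA[11]=9  'gaebddehc'
  #12 SA[12]=1  'gbfchhgcgaebddehc'
  #13 SA[13]=7  'gcgaebddehc'
  #14 SA[14]=0  'ggbfchhgcgaebddehc'
  #15 SA[15]=16  'hc'
  #16 SA[16]=6  'hgcgaebddehc'
  #17 SA[17]=5  'hhgcgaebddehc'

SA = [10, 12, 2, 17, 8, 4, 13, 14, 11, 15, 3, 9, 1, 7, 0, 16, 6, 5]
[i] adj suffixes → lcp
  [1] 10/12 → 0 ('')
  [2] 12/2 → 1 ('b')
  [3] 2/17 → 0 ('')
  [4] 17/8 → 1 ('c')
  [5] 8/4 → 1 ('c')
  [6] 4/13 → 0 ('')
  [7] 13/14 → 1 ('d')
  [8] 14/11 → 0 ('')
  [9] 11/15 → 1 ('e')
  [10] 15/3 → 0 ('')
  [11] 3/9 → 0 ('')
  [12] 9/1 → 1 ('g')
  [13] 1/7 → 1 ('g')
  [14] 7/0 → 1 ('g')
  [15] 0/16 → 0 ('')
  [16] 16/6 → 1 ('h')
  [17] 6/5 → 1 ('h')

n(n+1)/2 = 18·19/2 = 171
Σ LCP = 0 + 0 + 1 + 0 + 1 + 1 + 0 + 1 + 0 + 1 + 0 + 0 + 1 + 1 + 1 + 0 + 1 + 1 = 10
distinct = 171 − 10 = 161

161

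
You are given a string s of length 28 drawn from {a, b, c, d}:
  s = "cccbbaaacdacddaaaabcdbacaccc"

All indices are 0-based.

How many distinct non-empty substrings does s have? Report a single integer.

364

sorted suffixes:
  #0 SA[0]=14  'aaaabcdbacaccc'
  #1 SA[1]=15  'aaabcdbacaccc'
  #2 SA[2]=5  'aaacdacddaaaabcdbacaccc'
  #3 SA[3]=16  'aabcdbacaccc'
  #4 SA[4]=6  'aacdacddaaaabcdbacaccc'
  #5 SA[5]=17  'abcdbacaccc'
  #6 SA[6]=22  'acaccc'
  #7 SA[7]=24  'accc'
  #8 SA[8]=7  'acdacddaaaabcdbacaccc'
  #9 SA[9]=10  'acddaaaabcdbacaccc'
  #10 SA[10]=4  'baaacdacddaaaabcdbacaccc'
  #11 SA[11]=21  'bacaccc'
  #12 SA[12]=3  'bbaaacdacddaaaabcdbacaccc'
  #13 SA[13]=18  'bcdbacaccc'
  #14 SA[14]=27  'c'
  #15 SA[15]=23  'caccc'
  #16 SA[16]=2  'cbbaaacdacddaaaabcdbacaccc'
  #17 SA[17]=26  'cc'
  #18 SA[18]=1  'ccbbaaacdacddaaaabcdbacaccc'
  #19 SA[19]=25  'ccc'
  #20 SA[20]=0  'cccbbaaacdacddaaaabcdbacaccc'
  #21 SA[21]=8  'cdacddaaaabcdbacaccc'
  #22 SA[22]=19  'cdbacaccc'
  #23 SA[23]=11  'cddaaaabcdbacaccc'
  #24 SA[24]=13  'daaaabcdbacaccc'
  #25 SA[25]=9  'dacddaaaabcdbacaccc'
  #26 SA[26]=20  'dbacaccc'
  #27 SA[27]=12  'ddaaaabcdbacaccc'

SA = [14, 15, 5, 16, 6, 17, 22, 24, 7, 10, 4, 21, 3, 18, 27, 23, 2, 26, 1, 25, 0, 8, 19, 11, 13, 9, 20, 12]
rank  pair      lcp
   1  s[14:],s[15:]  3  'aaa'
   2  s[15:],s[5:]  3  'aaa'
   3  s[5:],s[16:]  2  'aa'
   4  s[16:],s[6:]  2  'aa'
   5  s[6:],s[17:]  1  'a'
   6  s[17:],s[22:]  1  'a'
   7  s[22:],s[24:]  2  'ac'
   8  s[24:],s[7:]  2  'ac'
   9  s[7:],s[10:]  3  'acd'
  10  s[10:],s[4:]  0  ''
  11  s[4:],s[21:]  2  'ba'
  12  s[21:],s[3:]  1  'b'
  13  s[3:],s[18:]  1  'b'
  14  s[18:],s[27:]  0  ''
  15  s[27:],s[23:]  1  'c'
  16  s[23:],s[2:]  1  'c'
  17  s[2:],s[26:]  1  'c'
  18  s[26:],s[1:]  2  'cc'
  19  s[1:],s[25:]  2  'cc'
  20  s[25:],s[0:]  3  'ccc'
  21  s[0:],s[8:]  1  'c'
  22  s[8:],s[19:]  2  'cd'
  23  s[19:],s[11:]  2  'cd'
  24  s[11:],s[13:]  0  ''
  25  s[13:],s[9:]  2  'da'
  26  s[9:],s[20:]  1  'd'
  27  s[20:],s[12:]  1  'd'

n(n+1)/2 = 28·29/2 = 406
Σ LCP = 0 + 3 + 3 + 2 + 2 + 1 + 1 + 2 + 2 + 3 + 0 + 2 + 1 + 1 + 0 + 1 + 1 + 1 + 2 + 2 + 3 + 1 + 2 + 2 + 0 + 2 + 1 + 1 = 42
distinct = 406 − 42 = 364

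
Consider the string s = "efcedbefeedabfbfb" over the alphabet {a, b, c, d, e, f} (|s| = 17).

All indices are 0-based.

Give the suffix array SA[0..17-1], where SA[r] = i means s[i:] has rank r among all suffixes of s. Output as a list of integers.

rank | idx | suffix
   0 |  11 | abfbfb
   1 |  16 | b
   2 |   5 | befeedabfbfb
   3 |  14 | bfb
   4 |  12 | bfbfb
   5 |   2 | cedbefeedabfbfb
   6 |  10 | dabfbfb
   7 |   4 | dbefeedabfbfb
   8 |   9 | edabfbfb
   9 |   3 | edbefeedabfbfb
  10 |   8 | eedabfbfb
  11 |   0 | efcedbefeedabfbfb
  12 |   6 | efeedabfbfb
  13 |  15 | fb
  14 |  13 | fbfb
  15 |   1 | fcedbefeedabfbfb
  16 |   7 | feedabfbfb

[11, 16, 5, 14, 12, 2, 10, 4, 9, 3, 8, 0, 6, 15, 13, 1, 7]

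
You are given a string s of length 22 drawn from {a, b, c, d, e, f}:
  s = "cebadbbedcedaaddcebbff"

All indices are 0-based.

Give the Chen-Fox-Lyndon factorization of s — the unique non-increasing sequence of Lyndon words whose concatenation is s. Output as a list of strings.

emit factor 1: 'ce' (i=0, period=2)
emit factor 2: 'b' (i=2, period=1)
emit factor 3: 'adbbedced' (i=3, period=9)
emit factor 4: 'aaddcebbff' (i=12, period=10)

["ce", "b", "adbbedced", "aaddcebbff"]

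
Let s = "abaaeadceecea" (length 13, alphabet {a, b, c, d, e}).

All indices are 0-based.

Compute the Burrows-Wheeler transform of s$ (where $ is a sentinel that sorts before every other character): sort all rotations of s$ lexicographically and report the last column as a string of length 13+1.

aeb$eaaedacaec

rank  rotation        last
    0  $abaaeadceecea  a
    1  a$abaaeadceece  e
    2  aaeadceecea$ab  b
    3  abaaeadceecea$  $
    4  adceecea$abaae  e
    5  aeadceecea$aba  a
    6  baaeadceecea$a  a
    7  cea$abaaeadcee  e
    8  ceecea$abaaead  d
    9  dceecea$abaaea  a
   10  ea$abaaeadceec  c
   11  eadceecea$abaa  a
   12  ecea$abaaeadce  e
   13  eecea$abaaeadc  c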